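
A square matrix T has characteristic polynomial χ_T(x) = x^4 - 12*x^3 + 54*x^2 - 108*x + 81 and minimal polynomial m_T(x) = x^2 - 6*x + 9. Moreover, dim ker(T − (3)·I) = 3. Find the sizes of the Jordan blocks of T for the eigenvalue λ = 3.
Block sizes for λ = 3: [2, 1, 1]

Step 1 — from the characteristic polynomial, algebraic multiplicity of λ = 3 is 4. From dim ker(T − (3)·I) = 3, there are exactly 3 Jordan blocks for λ = 3.
Step 2 — from the minimal polynomial, the factor (x − 3)^2 tells us the largest block for λ = 3 has size 2.
Step 3 — with total size 4, 3 blocks, and largest block 2, the block sizes (in nonincreasing order) are [2, 1, 1].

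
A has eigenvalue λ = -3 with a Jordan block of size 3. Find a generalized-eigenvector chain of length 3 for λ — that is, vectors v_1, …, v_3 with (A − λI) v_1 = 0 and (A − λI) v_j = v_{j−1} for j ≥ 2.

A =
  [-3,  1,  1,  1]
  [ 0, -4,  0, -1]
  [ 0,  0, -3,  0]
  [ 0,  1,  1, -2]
A Jordan chain for λ = -3 of length 3:
v_1 = (1, -1, 0, 1)ᵀ
v_2 = (1, 0, 0, 1)ᵀ
v_3 = (0, 0, 1, 0)ᵀ

Let N = A − (-3)·I. We want v_3 with N^3 v_3 = 0 but N^2 v_3 ≠ 0; then v_{j-1} := N · v_j for j = 3, …, 2.

Pick v_3 = (0, 0, 1, 0)ᵀ.
Then v_2 = N · v_3 = (1, 0, 0, 1)ᵀ.
Then v_1 = N · v_2 = (1, -1, 0, 1)ᵀ.

Sanity check: (A − (-3)·I) v_1 = (0, 0, 0, 0)ᵀ = 0. ✓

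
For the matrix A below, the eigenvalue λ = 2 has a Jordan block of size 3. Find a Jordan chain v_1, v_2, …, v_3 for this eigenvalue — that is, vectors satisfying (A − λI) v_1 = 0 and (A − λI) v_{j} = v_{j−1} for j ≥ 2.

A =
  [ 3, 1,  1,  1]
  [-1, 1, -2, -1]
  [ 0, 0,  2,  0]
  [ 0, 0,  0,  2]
A Jordan chain for λ = 2 of length 3:
v_1 = (-1, 1, 0, 0)ᵀ
v_2 = (1, -2, 0, 0)ᵀ
v_3 = (0, 0, 1, 0)ᵀ

Let N = A − (2)·I. We want v_3 with N^3 v_3 = 0 but N^2 v_3 ≠ 0; then v_{j-1} := N · v_j for j = 3, …, 2.

Pick v_3 = (0, 0, 1, 0)ᵀ.
Then v_2 = N · v_3 = (1, -2, 0, 0)ᵀ.
Then v_1 = N · v_2 = (-1, 1, 0, 0)ᵀ.

Sanity check: (A − (2)·I) v_1 = (0, 0, 0, 0)ᵀ = 0. ✓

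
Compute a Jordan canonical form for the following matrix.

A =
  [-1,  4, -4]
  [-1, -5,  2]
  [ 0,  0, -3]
J_2(-3) ⊕ J_1(-3)

The characteristic polynomial is
  det(x·I − A) = x^3 + 9*x^2 + 27*x + 27 = (x + 3)^3

Eigenvalues and multiplicities (the geometric multiplicity of λ is n − rank(A − λI), which equals the number of Jordan blocks for λ):
  λ = -3: algebraic multiplicity = 3, geometric multiplicity = 2

Determining the block sizes for each eigenvalue:
  λ = -3: 2 blocks summing to 3 forces exactly one block of size 2 and the rest size 1 → block sizes [2, 1]

Assembling the blocks gives a Jordan form
J =
  [-3,  1,  0]
  [ 0, -3,  0]
  [ 0,  0, -3]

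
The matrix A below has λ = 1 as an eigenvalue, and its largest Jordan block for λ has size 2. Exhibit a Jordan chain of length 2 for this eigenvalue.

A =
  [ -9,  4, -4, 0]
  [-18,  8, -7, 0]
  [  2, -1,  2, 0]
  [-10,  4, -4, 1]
A Jordan chain for λ = 1 of length 2:
v_1 = (0, -1, -1, 0)ᵀ
v_2 = (2, 5, 0, 0)ᵀ

Let N = A − (1)·I. We want v_2 with N^2 v_2 = 0 but N^1 v_2 ≠ 0; then v_{j-1} := N · v_j for j = 2, …, 2.

Pick v_2 = (2, 5, 0, 0)ᵀ.
Then v_1 = N · v_2 = (0, -1, -1, 0)ᵀ.

Sanity check: (A − (1)·I) v_1 = (0, 0, 0, 0)ᵀ = 0. ✓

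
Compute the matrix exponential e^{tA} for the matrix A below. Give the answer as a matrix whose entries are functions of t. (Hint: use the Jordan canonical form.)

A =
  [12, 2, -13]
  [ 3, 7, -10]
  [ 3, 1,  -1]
e^{tA} =
  [3*t^2*exp(6*t)/2 + 6*t*exp(6*t) + exp(6*t), t^2*exp(6*t)/2 + 2*t*exp(6*t), -7*t^2*exp(6*t)/2 - 13*t*exp(6*t)]
  [-9*t^2*exp(6*t)/2 + 3*t*exp(6*t), -3*t^2*exp(6*t)/2 + t*exp(6*t) + exp(6*t), 21*t^2*exp(6*t)/2 - 10*t*exp(6*t)]
  [3*t*exp(6*t), t*exp(6*t), -7*t*exp(6*t) + exp(6*t)]

Strategy: write A = P · J · P⁻¹ where J is a Jordan canonical form, so e^{tA} = P · e^{tJ} · P⁻¹, and e^{tJ} can be computed block-by-block.

A has Jordan form
J =
  [6, 1, 0]
  [0, 6, 1]
  [0, 0, 6]
(up to reordering of blocks).

Per-block formulas:
  For a 3×3 Jordan block J_3(6): exp(t · J_3(6)) = e^(6t)·(I + t·N + (t^2/2)·N^2), where N is the 3×3 nilpotent shift.

After assembling e^{tJ} and conjugating by P, we get:

e^{tA} =
  [3*t^2*exp(6*t)/2 + 6*t*exp(6*t) + exp(6*t), t^2*exp(6*t)/2 + 2*t*exp(6*t), -7*t^2*exp(6*t)/2 - 13*t*exp(6*t)]
  [-9*t^2*exp(6*t)/2 + 3*t*exp(6*t), -3*t^2*exp(6*t)/2 + t*exp(6*t) + exp(6*t), 21*t^2*exp(6*t)/2 - 10*t*exp(6*t)]
  [3*t*exp(6*t), t*exp(6*t), -7*t*exp(6*t) + exp(6*t)]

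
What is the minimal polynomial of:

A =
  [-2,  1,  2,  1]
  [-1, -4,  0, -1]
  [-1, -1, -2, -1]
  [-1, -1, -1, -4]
x^3 + 9*x^2 + 27*x + 27

The characteristic polynomial is χ_A(x) = (x + 3)^4, so the eigenvalues are known. The minimal polynomial is
  m_A(x) = Π_λ (x − λ)^{k_λ}
where k_λ is the size of the *largest* Jordan block for λ (equivalently, the smallest k with (A − λI)^k v = 0 for every generalised eigenvector v of λ).

  λ = -3: largest Jordan block has size 3, contributing (x + 3)^3

So m_A(x) = (x + 3)^3 = x^3 + 9*x^2 + 27*x + 27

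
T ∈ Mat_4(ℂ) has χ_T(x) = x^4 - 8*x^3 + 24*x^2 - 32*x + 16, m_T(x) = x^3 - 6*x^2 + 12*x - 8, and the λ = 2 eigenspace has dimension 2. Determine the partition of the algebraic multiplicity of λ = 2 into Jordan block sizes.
Block sizes for λ = 2: [3, 1]

Step 1 — from the characteristic polynomial, algebraic multiplicity of λ = 2 is 4. From dim ker(T − (2)·I) = 2, there are exactly 2 Jordan blocks for λ = 2.
Step 2 — from the minimal polynomial, the factor (x − 2)^3 tells us the largest block for λ = 2 has size 3.
Step 3 — with total size 4, 2 blocks, and largest block 3, the block sizes (in nonincreasing order) are [3, 1].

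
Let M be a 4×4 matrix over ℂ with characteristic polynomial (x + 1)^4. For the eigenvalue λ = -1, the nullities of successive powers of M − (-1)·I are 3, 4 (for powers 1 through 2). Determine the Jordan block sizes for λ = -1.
Block sizes for λ = -1: [2, 1, 1]

From the dimensions of kernels of powers, the number of Jordan blocks of size at least j is d_j − d_{j−1} where d_j = dim ker(N^j) (with d_0 = 0). Computing the differences gives [3, 1].
The number of blocks of size exactly k is (#blocks of size ≥ k) − (#blocks of size ≥ k + 1), so the partition is: 2 block(s) of size 1, 1 block(s) of size 2.
In nonincreasing order the block sizes are [2, 1, 1].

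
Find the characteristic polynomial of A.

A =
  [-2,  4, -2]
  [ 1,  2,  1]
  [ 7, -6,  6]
x^3 - 6*x^2 + 12*x - 8

Expanding det(x·I − A) (e.g. by cofactor expansion or by noting that A is similar to its Jordan form J, which has the same characteristic polynomial as A) gives
  χ_A(x) = x^3 - 6*x^2 + 12*x - 8
which factors as (x - 2)^3. The eigenvalues (with algebraic multiplicities) are λ = 2 with multiplicity 3.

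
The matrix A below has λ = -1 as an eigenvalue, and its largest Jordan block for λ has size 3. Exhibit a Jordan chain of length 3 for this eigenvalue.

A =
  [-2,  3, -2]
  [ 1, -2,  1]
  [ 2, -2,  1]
A Jordan chain for λ = -1 of length 3:
v_1 = (-2, 2, 4)ᵀ
v_2 = (3, -1, -2)ᵀ
v_3 = (0, 1, 0)ᵀ

Let N = A − (-1)·I. We want v_3 with N^3 v_3 = 0 but N^2 v_3 ≠ 0; then v_{j-1} := N · v_j for j = 3, …, 2.

Pick v_3 = (0, 1, 0)ᵀ.
Then v_2 = N · v_3 = (3, -1, -2)ᵀ.
Then v_1 = N · v_2 = (-2, 2, 4)ᵀ.

Sanity check: (A − (-1)·I) v_1 = (0, 0, 0)ᵀ = 0. ✓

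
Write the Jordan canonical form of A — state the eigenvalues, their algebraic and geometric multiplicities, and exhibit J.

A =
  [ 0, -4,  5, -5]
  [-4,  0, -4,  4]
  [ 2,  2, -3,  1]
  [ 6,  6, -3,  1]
J_2(-2) ⊕ J_1(-2) ⊕ J_1(4)

The characteristic polynomial is
  det(x·I − A) = x^4 + 2*x^3 - 12*x^2 - 40*x - 32 = (x - 4)*(x + 2)^3

Eigenvalues and multiplicities (the geometric multiplicity of λ is n − rank(A − λI), which equals the number of Jordan blocks for λ):
  λ = -2: algebraic multiplicity = 3, geometric multiplicity = 2
  λ = 4: algebraic multiplicity = 1, geometric multiplicity = 1

Determining the block sizes for each eigenvalue:
  λ = -2: 2 blocks summing to 3 forces exactly one block of size 2 and the rest size 1 → block sizes [2, 1]
  λ = 4: one block (gm = 1), so the single block has size am = 1 → block sizes [1]

Assembling the blocks gives a Jordan form
J =
  [-2,  1,  0, 0]
  [ 0, -2,  0, 0]
  [ 0,  0, -2, 0]
  [ 0,  0,  0, 4]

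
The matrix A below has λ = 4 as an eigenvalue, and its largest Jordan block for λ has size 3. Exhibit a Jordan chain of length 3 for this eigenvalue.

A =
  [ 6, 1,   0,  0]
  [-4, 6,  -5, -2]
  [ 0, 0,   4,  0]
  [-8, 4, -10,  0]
A Jordan chain for λ = 4 of length 3:
v_1 = (4, -8, 0, -16)ᵀ
v_2 = (1, 2, 0, 4)ᵀ
v_3 = (0, 1, 0, 0)ᵀ

Let N = A − (4)·I. We want v_3 with N^3 v_3 = 0 but N^2 v_3 ≠ 0; then v_{j-1} := N · v_j for j = 3, …, 2.

Pick v_3 = (0, 1, 0, 0)ᵀ.
Then v_2 = N · v_3 = (1, 2, 0, 4)ᵀ.
Then v_1 = N · v_2 = (4, -8, 0, -16)ᵀ.

Sanity check: (A − (4)·I) v_1 = (0, 0, 0, 0)ᵀ = 0. ✓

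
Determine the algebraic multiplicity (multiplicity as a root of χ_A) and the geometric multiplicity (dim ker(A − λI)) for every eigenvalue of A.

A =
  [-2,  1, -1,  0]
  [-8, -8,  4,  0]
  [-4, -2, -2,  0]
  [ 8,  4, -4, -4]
λ = -4: alg = 4, geom = 3

Step 1 — factor the characteristic polynomial to read off the algebraic multiplicities:
  χ_A(x) = (x + 4)^4

Step 2 — compute geometric multiplicities via the rank-nullity identity g(λ) = n − rank(A − λI):
  rank(A − (-4)·I) = 1, so dim ker(A − (-4)·I) = n − 1 = 3

Summary:
  λ = -4: algebraic multiplicity = 4, geometric multiplicity = 3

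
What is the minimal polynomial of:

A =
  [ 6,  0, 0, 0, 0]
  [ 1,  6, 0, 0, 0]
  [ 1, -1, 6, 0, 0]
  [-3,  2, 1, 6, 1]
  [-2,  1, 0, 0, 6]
x^3 - 18*x^2 + 108*x - 216

The characteristic polynomial is χ_A(x) = (x - 6)^5, so the eigenvalues are known. The minimal polynomial is
  m_A(x) = Π_λ (x − λ)^{k_λ}
where k_λ is the size of the *largest* Jordan block for λ (equivalently, the smallest k with (A − λI)^k v = 0 for every generalised eigenvector v of λ).

  λ = 6: largest Jordan block has size 3, contributing (x − 6)^3

So m_A(x) = (x - 6)^3 = x^3 - 18*x^2 + 108*x - 216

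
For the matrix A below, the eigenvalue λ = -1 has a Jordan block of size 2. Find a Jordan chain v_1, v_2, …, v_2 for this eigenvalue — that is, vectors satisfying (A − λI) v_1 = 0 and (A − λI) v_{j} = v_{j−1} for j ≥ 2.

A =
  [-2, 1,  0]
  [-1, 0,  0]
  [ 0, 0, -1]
A Jordan chain for λ = -1 of length 2:
v_1 = (-1, -1, 0)ᵀ
v_2 = (1, 0, 0)ᵀ

Let N = A − (-1)·I. We want v_2 with N^2 v_2 = 0 but N^1 v_2 ≠ 0; then v_{j-1} := N · v_j for j = 2, …, 2.

Pick v_2 = (1, 0, 0)ᵀ.
Then v_1 = N · v_2 = (-1, -1, 0)ᵀ.

Sanity check: (A − (-1)·I) v_1 = (0, 0, 0)ᵀ = 0. ✓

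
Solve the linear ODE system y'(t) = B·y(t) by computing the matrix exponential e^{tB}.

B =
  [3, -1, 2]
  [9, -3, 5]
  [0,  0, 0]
e^{tB} =
  [3*t + 1, -t, t^2/2 + 2*t]
  [9*t, 1 - 3*t, 3*t^2/2 + 5*t]
  [0, 0, 1]

Strategy: write B = P · J · P⁻¹ where J is a Jordan canonical form, so e^{tB} = P · e^{tJ} · P⁻¹, and e^{tJ} can be computed block-by-block.

B has Jordan form
J =
  [0, 1, 0]
  [0, 0, 1]
  [0, 0, 0]
(up to reordering of blocks).

Per-block formulas:
  For a 3×3 Jordan block J_3(0): exp(t · J_3(0)) = e^(0t)·(I + t·N + (t^2/2)·N^2), where N is the 3×3 nilpotent shift.

After assembling e^{tJ} and conjugating by P, we get:

e^{tB} =
  [3*t + 1, -t, t^2/2 + 2*t]
  [9*t, 1 - 3*t, 3*t^2/2 + 5*t]
  [0, 0, 1]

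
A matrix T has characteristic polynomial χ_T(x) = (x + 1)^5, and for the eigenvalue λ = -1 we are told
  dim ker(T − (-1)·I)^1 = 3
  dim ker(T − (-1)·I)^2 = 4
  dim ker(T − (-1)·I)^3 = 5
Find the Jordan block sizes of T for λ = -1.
Block sizes for λ = -1: [3, 1, 1]

From the dimensions of kernels of powers, the number of Jordan blocks of size at least j is d_j − d_{j−1} where d_j = dim ker(N^j) (with d_0 = 0). Computing the differences gives [3, 1, 1].
The number of blocks of size exactly k is (#blocks of size ≥ k) − (#blocks of size ≥ k + 1), so the partition is: 2 block(s) of size 1, 1 block(s) of size 3.
In nonincreasing order the block sizes are [3, 1, 1].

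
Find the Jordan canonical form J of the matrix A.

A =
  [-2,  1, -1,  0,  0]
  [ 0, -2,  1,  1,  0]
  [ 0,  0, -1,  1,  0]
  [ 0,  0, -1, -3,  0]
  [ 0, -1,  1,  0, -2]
J_2(-2) ⊕ J_2(-2) ⊕ J_1(-2)

The characteristic polynomial is
  det(x·I − A) = x^5 + 10*x^4 + 40*x^3 + 80*x^2 + 80*x + 32 = (x + 2)^5

Eigenvalues and multiplicities (the geometric multiplicity of λ is n − rank(A − λI), which equals the number of Jordan blocks for λ):
  λ = -2: algebraic multiplicity = 5, geometric multiplicity = 3

Determining the block sizes for each eigenvalue:
  λ = -2: with am = 5 and gm = 3, the partition is not yet determined (e.g. several partitions of 5 into 3 parts exist). Let N = A − (-2)·I. Computing rank(N^1) = 2, rank(N^2) = 0; the number of blocks of size ≥ j is rank(N^{j−1}) − rank(N^j), giving [3, 2]. So we have 2 block(s) of size 2, 1 block(s) of size 1 → block sizes [2, 2, 1]

Assembling the blocks gives a Jordan form
J =
  [-2,  1,  0,  0,  0]
  [ 0, -2,  0,  0,  0]
  [ 0,  0, -2,  1,  0]
  [ 0,  0,  0, -2,  0]
  [ 0,  0,  0,  0, -2]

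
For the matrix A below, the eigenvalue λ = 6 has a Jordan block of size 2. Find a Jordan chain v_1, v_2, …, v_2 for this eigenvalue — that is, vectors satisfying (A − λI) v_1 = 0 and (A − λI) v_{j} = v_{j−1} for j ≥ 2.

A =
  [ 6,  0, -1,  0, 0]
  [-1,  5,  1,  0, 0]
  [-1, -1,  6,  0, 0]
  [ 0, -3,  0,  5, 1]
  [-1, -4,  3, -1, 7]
A Jordan chain for λ = 6 of length 2:
v_1 = (0, 0, 0, 3, 3)ᵀ
v_2 = (1, -1, 0, 0, 0)ᵀ

Let N = A − (6)·I. We want v_2 with N^2 v_2 = 0 but N^1 v_2 ≠ 0; then v_{j-1} := N · v_j for j = 2, …, 2.

Pick v_2 = (1, -1, 0, 0, 0)ᵀ.
Then v_1 = N · v_2 = (0, 0, 0, 3, 3)ᵀ.

Sanity check: (A − (6)·I) v_1 = (0, 0, 0, 0, 0)ᵀ = 0. ✓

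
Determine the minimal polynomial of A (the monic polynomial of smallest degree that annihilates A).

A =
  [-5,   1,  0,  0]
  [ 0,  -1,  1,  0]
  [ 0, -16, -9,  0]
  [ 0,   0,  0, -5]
x^3 + 15*x^2 + 75*x + 125

The characteristic polynomial is χ_A(x) = (x + 5)^4, so the eigenvalues are known. The minimal polynomial is
  m_A(x) = Π_λ (x − λ)^{k_λ}
where k_λ is the size of the *largest* Jordan block for λ (equivalently, the smallest k with (A − λI)^k v = 0 for every generalised eigenvector v of λ).

  λ = -5: largest Jordan block has size 3, contributing (x + 5)^3

So m_A(x) = (x + 5)^3 = x^3 + 15*x^2 + 75*x + 125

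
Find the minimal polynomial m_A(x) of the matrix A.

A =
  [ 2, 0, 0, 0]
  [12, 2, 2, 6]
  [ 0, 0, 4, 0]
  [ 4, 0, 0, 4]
x^2 - 6*x + 8

The characteristic polynomial is χ_A(x) = (x - 4)^2*(x - 2)^2, so the eigenvalues are known. The minimal polynomial is
  m_A(x) = Π_λ (x − λ)^{k_λ}
where k_λ is the size of the *largest* Jordan block for λ (equivalently, the smallest k with (A − λI)^k v = 0 for every generalised eigenvector v of λ).

  λ = 2: largest Jordan block has size 1, contributing (x − 2)
  λ = 4: largest Jordan block has size 1, contributing (x − 4)

So m_A(x) = (x - 4)*(x - 2) = x^2 - 6*x + 8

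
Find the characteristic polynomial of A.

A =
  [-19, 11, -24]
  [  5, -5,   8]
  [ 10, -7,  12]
x^3 + 12*x^2 + 48*x + 64

Expanding det(x·I − A) (e.g. by cofactor expansion or by noting that A is similar to its Jordan form J, which has the same characteristic polynomial as A) gives
  χ_A(x) = x^3 + 12*x^2 + 48*x + 64
which factors as (x + 4)^3. The eigenvalues (with algebraic multiplicities) are λ = -4 with multiplicity 3.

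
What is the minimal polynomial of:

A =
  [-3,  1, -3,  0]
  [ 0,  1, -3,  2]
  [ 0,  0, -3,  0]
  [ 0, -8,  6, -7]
x^3 + 9*x^2 + 27*x + 27

The characteristic polynomial is χ_A(x) = (x + 3)^4, so the eigenvalues are known. The minimal polynomial is
  m_A(x) = Π_λ (x − λ)^{k_λ}
where k_λ is the size of the *largest* Jordan block for λ (equivalently, the smallest k with (A − λI)^k v = 0 for every generalised eigenvector v of λ).

  λ = -3: largest Jordan block has size 3, contributing (x + 3)^3

So m_A(x) = (x + 3)^3 = x^3 + 9*x^2 + 27*x + 27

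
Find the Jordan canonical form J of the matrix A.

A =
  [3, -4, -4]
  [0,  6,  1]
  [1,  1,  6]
J_3(5)

The characteristic polynomial is
  det(x·I − A) = x^3 - 15*x^2 + 75*x - 125 = (x - 5)^3

Eigenvalues and multiplicities (the geometric multiplicity of λ is n − rank(A − λI), which equals the number of Jordan blocks for λ):
  λ = 5: algebraic multiplicity = 3, geometric multiplicity = 1

Determining the block sizes for each eigenvalue:
  λ = 5: one block (gm = 1), so the single block has size am = 3 → block sizes [3]

Assembling the blocks gives a Jordan form
J =
  [5, 1, 0]
  [0, 5, 1]
  [0, 0, 5]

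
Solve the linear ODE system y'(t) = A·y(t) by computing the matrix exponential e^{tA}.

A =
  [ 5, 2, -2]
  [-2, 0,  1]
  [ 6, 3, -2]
e^{tA} =
  [4*t*exp(t) + exp(t), 2*t*exp(t), -2*t*exp(t)]
  [-2*t*exp(t), -t*exp(t) + exp(t), t*exp(t)]
  [6*t*exp(t), 3*t*exp(t), -3*t*exp(t) + exp(t)]

Strategy: write A = P · J · P⁻¹ where J is a Jordan canonical form, so e^{tA} = P · e^{tJ} · P⁻¹, and e^{tJ} can be computed block-by-block.

A has Jordan form
J =
  [1, 1, 0]
  [0, 1, 0]
  [0, 0, 1]
(up to reordering of blocks).

Per-block formulas:
  For a 2×2 Jordan block J_2(1): exp(t · J_2(1)) = e^(1t)·(I + t·N), where N is the 2×2 nilpotent shift.
  For a 1×1 block at λ = 1: exp(t · [1]) = [e^(1t)].

After assembling e^{tJ} and conjugating by P, we get:

e^{tA} =
  [4*t*exp(t) + exp(t), 2*t*exp(t), -2*t*exp(t)]
  [-2*t*exp(t), -t*exp(t) + exp(t), t*exp(t)]
  [6*t*exp(t), 3*t*exp(t), -3*t*exp(t) + exp(t)]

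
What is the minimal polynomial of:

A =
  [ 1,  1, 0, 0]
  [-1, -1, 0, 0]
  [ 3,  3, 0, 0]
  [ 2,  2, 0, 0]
x^2

The characteristic polynomial is χ_A(x) = x^4, so the eigenvalues are known. The minimal polynomial is
  m_A(x) = Π_λ (x − λ)^{k_λ}
where k_λ is the size of the *largest* Jordan block for λ (equivalently, the smallest k with (A − λI)^k v = 0 for every generalised eigenvector v of λ).

  λ = 0: largest Jordan block has size 2, contributing (x − 0)^2

So m_A(x) = x^2 = x^2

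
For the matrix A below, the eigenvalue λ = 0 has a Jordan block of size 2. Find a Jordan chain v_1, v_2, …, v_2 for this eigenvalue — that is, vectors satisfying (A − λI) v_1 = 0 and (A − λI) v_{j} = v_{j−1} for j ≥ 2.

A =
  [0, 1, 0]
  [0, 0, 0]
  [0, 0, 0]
A Jordan chain for λ = 0 of length 2:
v_1 = (1, 0, 0)ᵀ
v_2 = (0, 1, 0)ᵀ

Let N = A − (0)·I. We want v_2 with N^2 v_2 = 0 but N^1 v_2 ≠ 0; then v_{j-1} := N · v_j for j = 2, …, 2.

Pick v_2 = (0, 1, 0)ᵀ.
Then v_1 = N · v_2 = (1, 0, 0)ᵀ.

Sanity check: (A − (0)·I) v_1 = (0, 0, 0)ᵀ = 0. ✓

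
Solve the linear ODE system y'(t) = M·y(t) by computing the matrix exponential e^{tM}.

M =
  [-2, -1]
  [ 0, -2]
e^{tM} =
  [exp(-2*t), -t*exp(-2*t)]
  [0, exp(-2*t)]

Strategy: write M = P · J · P⁻¹ where J is a Jordan canonical form, so e^{tM} = P · e^{tJ} · P⁻¹, and e^{tJ} can be computed block-by-block.

M has Jordan form
J =
  [-2,  1]
  [ 0, -2]
(up to reordering of blocks).

Per-block formulas:
  For a 2×2 Jordan block J_2(-2): exp(t · J_2(-2)) = e^(-2t)·(I + t·N), where N is the 2×2 nilpotent shift.

After assembling e^{tJ} and conjugating by P, we get:

e^{tM} =
  [exp(-2*t), -t*exp(-2*t)]
  [0, exp(-2*t)]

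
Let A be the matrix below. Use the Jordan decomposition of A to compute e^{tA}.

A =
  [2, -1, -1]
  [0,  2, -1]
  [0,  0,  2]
e^{tA} =
  [exp(2*t), -t*exp(2*t), t^2*exp(2*t)/2 - t*exp(2*t)]
  [0, exp(2*t), -t*exp(2*t)]
  [0, 0, exp(2*t)]

Strategy: write A = P · J · P⁻¹ where J is a Jordan canonical form, so e^{tA} = P · e^{tJ} · P⁻¹, and e^{tJ} can be computed block-by-block.

A has Jordan form
J =
  [2, 1, 0]
  [0, 2, 1]
  [0, 0, 2]
(up to reordering of blocks).

Per-block formulas:
  For a 3×3 Jordan block J_3(2): exp(t · J_3(2)) = e^(2t)·(I + t·N + (t^2/2)·N^2), where N is the 3×3 nilpotent shift.

After assembling e^{tJ} and conjugating by P, we get:

e^{tA} =
  [exp(2*t), -t*exp(2*t), t^2*exp(2*t)/2 - t*exp(2*t)]
  [0, exp(2*t), -t*exp(2*t)]
  [0, 0, exp(2*t)]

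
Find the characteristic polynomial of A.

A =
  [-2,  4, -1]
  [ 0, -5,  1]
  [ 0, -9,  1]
x^3 + 6*x^2 + 12*x + 8

Expanding det(x·I − A) (e.g. by cofactor expansion or by noting that A is similar to its Jordan form J, which has the same characteristic polynomial as A) gives
  χ_A(x) = x^3 + 6*x^2 + 12*x + 8
which factors as (x + 2)^3. The eigenvalues (with algebraic multiplicities) are λ = -2 with multiplicity 3.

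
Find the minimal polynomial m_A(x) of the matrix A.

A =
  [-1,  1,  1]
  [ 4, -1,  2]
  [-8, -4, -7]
x^2 + 6*x + 9

The characteristic polynomial is χ_A(x) = (x + 3)^3, so the eigenvalues are known. The minimal polynomial is
  m_A(x) = Π_λ (x − λ)^{k_λ}
where k_λ is the size of the *largest* Jordan block for λ (equivalently, the smallest k with (A − λI)^k v = 0 for every generalised eigenvector v of λ).

  λ = -3: largest Jordan block has size 2, contributing (x + 3)^2

So m_A(x) = (x + 3)^2 = x^2 + 6*x + 9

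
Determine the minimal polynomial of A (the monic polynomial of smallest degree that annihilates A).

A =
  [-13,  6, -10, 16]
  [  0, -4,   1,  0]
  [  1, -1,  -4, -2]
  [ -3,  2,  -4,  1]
x^3 + 15*x^2 + 75*x + 125

The characteristic polynomial is χ_A(x) = (x + 5)^4, so the eigenvalues are known. The minimal polynomial is
  m_A(x) = Π_λ (x − λ)^{k_λ}
where k_λ is the size of the *largest* Jordan block for λ (equivalently, the smallest k with (A − λI)^k v = 0 for every generalised eigenvector v of λ).

  λ = -5: largest Jordan block has size 3, contributing (x + 5)^3

So m_A(x) = (x + 5)^3 = x^3 + 15*x^2 + 75*x + 125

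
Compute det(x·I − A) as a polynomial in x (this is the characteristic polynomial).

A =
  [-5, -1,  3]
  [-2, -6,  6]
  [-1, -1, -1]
x^3 + 12*x^2 + 48*x + 64

Expanding det(x·I − A) (e.g. by cofactor expansion or by noting that A is similar to its Jordan form J, which has the same characteristic polynomial as A) gives
  χ_A(x) = x^3 + 12*x^2 + 48*x + 64
which factors as (x + 4)^3. The eigenvalues (with algebraic multiplicities) are λ = -4 with multiplicity 3.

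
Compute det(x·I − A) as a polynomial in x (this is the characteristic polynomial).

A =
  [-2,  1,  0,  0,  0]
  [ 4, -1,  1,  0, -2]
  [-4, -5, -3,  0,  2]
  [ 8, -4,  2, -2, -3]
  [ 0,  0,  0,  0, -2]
x^5 + 10*x^4 + 40*x^3 + 80*x^2 + 80*x + 32

Expanding det(x·I − A) (e.g. by cofactor expansion or by noting that A is similar to its Jordan form J, which has the same characteristic polynomial as A) gives
  χ_A(x) = x^5 + 10*x^4 + 40*x^3 + 80*x^2 + 80*x + 32
which factors as (x + 2)^5. The eigenvalues (with algebraic multiplicities) are λ = -2 with multiplicity 5.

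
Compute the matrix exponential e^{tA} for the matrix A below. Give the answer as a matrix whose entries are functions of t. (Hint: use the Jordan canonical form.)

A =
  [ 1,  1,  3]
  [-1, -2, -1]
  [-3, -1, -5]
e^{tA} =
  [-t^2*exp(-2*t)/2 + 3*t*exp(-2*t) + exp(-2*t), t*exp(-2*t), -t^2*exp(-2*t)/2 + 3*t*exp(-2*t)]
  [-t*exp(-2*t), exp(-2*t), -t*exp(-2*t)]
  [t^2*exp(-2*t)/2 - 3*t*exp(-2*t), -t*exp(-2*t), t^2*exp(-2*t)/2 - 3*t*exp(-2*t) + exp(-2*t)]

Strategy: write A = P · J · P⁻¹ where J is a Jordan canonical form, so e^{tA} = P · e^{tJ} · P⁻¹, and e^{tJ} can be computed block-by-block.

A has Jordan form
J =
  [-2,  1,  0]
  [ 0, -2,  1]
  [ 0,  0, -2]
(up to reordering of blocks).

Per-block formulas:
  For a 3×3 Jordan block J_3(-2): exp(t · J_3(-2)) = e^(-2t)·(I + t·N + (t^2/2)·N^2), where N is the 3×3 nilpotent shift.

After assembling e^{tJ} and conjugating by P, we get:

e^{tA} =
  [-t^2*exp(-2*t)/2 + 3*t*exp(-2*t) + exp(-2*t), t*exp(-2*t), -t^2*exp(-2*t)/2 + 3*t*exp(-2*t)]
  [-t*exp(-2*t), exp(-2*t), -t*exp(-2*t)]
  [t^2*exp(-2*t)/2 - 3*t*exp(-2*t), -t*exp(-2*t), t^2*exp(-2*t)/2 - 3*t*exp(-2*t) + exp(-2*t)]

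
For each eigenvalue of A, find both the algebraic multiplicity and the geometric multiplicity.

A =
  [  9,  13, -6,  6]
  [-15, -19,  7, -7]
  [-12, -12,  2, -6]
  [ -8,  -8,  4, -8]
λ = -4: alg = 4, geom = 2

Step 1 — factor the characteristic polynomial to read off the algebraic multiplicities:
  χ_A(x) = (x + 4)^4

Step 2 — compute geometric multiplicities via the rank-nullity identity g(λ) = n − rank(A − λI):
  rank(A − (-4)·I) = 2, so dim ker(A − (-4)·I) = n − 2 = 2

Summary:
  λ = -4: algebraic multiplicity = 4, geometric multiplicity = 2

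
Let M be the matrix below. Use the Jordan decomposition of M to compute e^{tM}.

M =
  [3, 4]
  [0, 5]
e^{tM} =
  [exp(3*t), 2*exp(5*t) - 2*exp(3*t)]
  [0, exp(5*t)]

Strategy: write M = P · J · P⁻¹ where J is a Jordan canonical form, so e^{tM} = P · e^{tJ} · P⁻¹, and e^{tJ} can be computed block-by-block.

M has Jordan form
J =
  [3, 0]
  [0, 5]
(up to reordering of blocks).

Per-block formulas:
  For a 1×1 block at λ = 3: exp(t · [3]) = [e^(3t)].
  For a 1×1 block at λ = 5: exp(t · [5]) = [e^(5t)].

After assembling e^{tJ} and conjugating by P, we get:

e^{tM} =
  [exp(3*t), 2*exp(5*t) - 2*exp(3*t)]
  [0, exp(5*t)]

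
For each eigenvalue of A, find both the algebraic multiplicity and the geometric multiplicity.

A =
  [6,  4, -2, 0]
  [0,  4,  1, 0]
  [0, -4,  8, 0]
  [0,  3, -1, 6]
λ = 6: alg = 4, geom = 2

Step 1 — factor the characteristic polynomial to read off the algebraic multiplicities:
  χ_A(x) = (x - 6)^4

Step 2 — compute geometric multiplicities via the rank-nullity identity g(λ) = n − rank(A − λI):
  rank(A − (6)·I) = 2, so dim ker(A − (6)·I) = n − 2 = 2

Summary:
  λ = 6: algebraic multiplicity = 4, geometric multiplicity = 2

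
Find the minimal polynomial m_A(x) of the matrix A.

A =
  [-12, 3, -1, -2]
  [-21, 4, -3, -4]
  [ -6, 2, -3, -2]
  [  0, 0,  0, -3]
x^3 + 11*x^2 + 39*x + 45

The characteristic polynomial is χ_A(x) = (x + 3)^3*(x + 5), so the eigenvalues are known. The minimal polynomial is
  m_A(x) = Π_λ (x − λ)^{k_λ}
where k_λ is the size of the *largest* Jordan block for λ (equivalently, the smallest k with (A − λI)^k v = 0 for every generalised eigenvector v of λ).

  λ = -5: largest Jordan block has size 1, contributing (x + 5)
  λ = -3: largest Jordan block has size 2, contributing (x + 3)^2

So m_A(x) = (x + 3)^2*(x + 5) = x^3 + 11*x^2 + 39*x + 45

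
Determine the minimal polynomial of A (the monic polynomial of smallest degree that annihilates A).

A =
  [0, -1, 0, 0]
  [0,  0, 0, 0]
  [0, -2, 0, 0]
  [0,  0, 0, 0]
x^2

The characteristic polynomial is χ_A(x) = x^4, so the eigenvalues are known. The minimal polynomial is
  m_A(x) = Π_λ (x − λ)^{k_λ}
where k_λ is the size of the *largest* Jordan block for λ (equivalently, the smallest k with (A − λI)^k v = 0 for every generalised eigenvector v of λ).

  λ = 0: largest Jordan block has size 2, contributing (x − 0)^2

So m_A(x) = x^2 = x^2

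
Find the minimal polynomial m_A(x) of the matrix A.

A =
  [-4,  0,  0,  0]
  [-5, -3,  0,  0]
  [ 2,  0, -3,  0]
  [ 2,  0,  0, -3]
x^2 + 7*x + 12

The characteristic polynomial is χ_A(x) = (x + 3)^3*(x + 4), so the eigenvalues are known. The minimal polynomial is
  m_A(x) = Π_λ (x − λ)^{k_λ}
where k_λ is the size of the *largest* Jordan block for λ (equivalently, the smallest k with (A − λI)^k v = 0 for every generalised eigenvector v of λ).

  λ = -4: largest Jordan block has size 1, contributing (x + 4)
  λ = -3: largest Jordan block has size 1, contributing (x + 3)

So m_A(x) = (x + 3)*(x + 4) = x^2 + 7*x + 12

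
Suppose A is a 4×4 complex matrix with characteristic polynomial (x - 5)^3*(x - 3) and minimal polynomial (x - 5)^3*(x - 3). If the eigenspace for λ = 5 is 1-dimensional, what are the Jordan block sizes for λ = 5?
Block sizes for λ = 5: [3]

Step 1 — from the characteristic polynomial, algebraic multiplicity of λ = 5 is 3. From dim ker(A − (5)·I) = 1, there are exactly 1 Jordan blocks for λ = 5.
Step 2 — from the minimal polynomial, the factor (x − 5)^3 tells us the largest block for λ = 5 has size 3.
Step 3 — with total size 3, 1 blocks, and largest block 3, the block sizes (in nonincreasing order) are [3].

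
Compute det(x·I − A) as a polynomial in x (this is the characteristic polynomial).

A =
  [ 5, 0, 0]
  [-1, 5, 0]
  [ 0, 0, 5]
x^3 - 15*x^2 + 75*x - 125

Expanding det(x·I − A) (e.g. by cofactor expansion or by noting that A is similar to its Jordan form J, which has the same characteristic polynomial as A) gives
  χ_A(x) = x^3 - 15*x^2 + 75*x - 125
which factors as (x - 5)^3. The eigenvalues (with algebraic multiplicities) are λ = 5 with multiplicity 3.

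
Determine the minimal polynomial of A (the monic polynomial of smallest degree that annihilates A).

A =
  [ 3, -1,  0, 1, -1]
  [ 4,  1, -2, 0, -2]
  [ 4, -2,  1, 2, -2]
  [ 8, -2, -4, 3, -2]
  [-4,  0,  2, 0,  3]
x^3 - 7*x^2 + 15*x - 9

The characteristic polynomial is χ_A(x) = (x - 3)^3*(x - 1)^2, so the eigenvalues are known. The minimal polynomial is
  m_A(x) = Π_λ (x − λ)^{k_λ}
where k_λ is the size of the *largest* Jordan block for λ (equivalently, the smallest k with (A − λI)^k v = 0 for every generalised eigenvector v of λ).

  λ = 1: largest Jordan block has size 1, contributing (x − 1)
  λ = 3: largest Jordan block has size 2, contributing (x − 3)^2

So m_A(x) = (x - 3)^2*(x - 1) = x^3 - 7*x^2 + 15*x - 9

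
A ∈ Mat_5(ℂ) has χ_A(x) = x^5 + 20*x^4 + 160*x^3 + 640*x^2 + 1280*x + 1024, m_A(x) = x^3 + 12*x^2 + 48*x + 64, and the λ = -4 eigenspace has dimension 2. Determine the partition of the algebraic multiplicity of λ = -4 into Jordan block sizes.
Block sizes for λ = -4: [3, 2]

Step 1 — from the characteristic polynomial, algebraic multiplicity of λ = -4 is 5. From dim ker(A − (-4)·I) = 2, there are exactly 2 Jordan blocks for λ = -4.
Step 2 — from the minimal polynomial, the factor (x + 4)^3 tells us the largest block for λ = -4 has size 3.
Step 3 — with total size 5, 2 blocks, and largest block 3, the block sizes (in nonincreasing order) are [3, 2].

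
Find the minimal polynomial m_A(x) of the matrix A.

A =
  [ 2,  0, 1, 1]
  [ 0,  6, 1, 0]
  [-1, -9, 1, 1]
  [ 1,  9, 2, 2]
x^3 - 8*x^2 + 21*x - 18

The characteristic polynomial is χ_A(x) = (x - 3)^3*(x - 2), so the eigenvalues are known. The minimal polynomial is
  m_A(x) = Π_λ (x − λ)^{k_λ}
where k_λ is the size of the *largest* Jordan block for λ (equivalently, the smallest k with (A − λI)^k v = 0 for every generalised eigenvector v of λ).

  λ = 2: largest Jordan block has size 1, contributing (x − 2)
  λ = 3: largest Jordan block has size 2, contributing (x − 3)^2

So m_A(x) = (x - 3)^2*(x - 2) = x^3 - 8*x^2 + 21*x - 18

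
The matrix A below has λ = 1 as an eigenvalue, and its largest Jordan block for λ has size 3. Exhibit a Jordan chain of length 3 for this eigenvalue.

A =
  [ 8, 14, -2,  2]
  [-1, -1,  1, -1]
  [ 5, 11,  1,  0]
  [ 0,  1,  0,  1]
A Jordan chain for λ = 1 of length 3:
v_1 = (0, 0, 1, 1)ᵀ
v_2 = (-2, 1, 0, 0)ᵀ
v_3 = (0, 0, 1, 0)ᵀ

Let N = A − (1)·I. We want v_3 with N^3 v_3 = 0 but N^2 v_3 ≠ 0; then v_{j-1} := N · v_j for j = 3, …, 2.

Pick v_3 = (0, 0, 1, 0)ᵀ.
Then v_2 = N · v_3 = (-2, 1, 0, 0)ᵀ.
Then v_1 = N · v_2 = (0, 0, 1, 1)ᵀ.

Sanity check: (A − (1)·I) v_1 = (0, 0, 0, 0)ᵀ = 0. ✓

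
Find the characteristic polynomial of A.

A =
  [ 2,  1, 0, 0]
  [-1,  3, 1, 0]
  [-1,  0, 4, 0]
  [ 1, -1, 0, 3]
x^4 - 12*x^3 + 54*x^2 - 108*x + 81

Expanding det(x·I − A) (e.g. by cofactor expansion or by noting that A is similar to its Jordan form J, which has the same characteristic polynomial as A) gives
  χ_A(x) = x^4 - 12*x^3 + 54*x^2 - 108*x + 81
which factors as (x - 3)^4. The eigenvalues (with algebraic multiplicities) are λ = 3 with multiplicity 4.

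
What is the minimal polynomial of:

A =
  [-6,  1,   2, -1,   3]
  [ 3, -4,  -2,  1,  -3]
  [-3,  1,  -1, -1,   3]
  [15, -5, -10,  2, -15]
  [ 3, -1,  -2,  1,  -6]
x^2 + 6*x + 9

The characteristic polynomial is χ_A(x) = (x + 3)^5, so the eigenvalues are known. The minimal polynomial is
  m_A(x) = Π_λ (x − λ)^{k_λ}
where k_λ is the size of the *largest* Jordan block for λ (equivalently, the smallest k with (A − λI)^k v = 0 for every generalised eigenvector v of λ).

  λ = -3: largest Jordan block has size 2, contributing (x + 3)^2

So m_A(x) = (x + 3)^2 = x^2 + 6*x + 9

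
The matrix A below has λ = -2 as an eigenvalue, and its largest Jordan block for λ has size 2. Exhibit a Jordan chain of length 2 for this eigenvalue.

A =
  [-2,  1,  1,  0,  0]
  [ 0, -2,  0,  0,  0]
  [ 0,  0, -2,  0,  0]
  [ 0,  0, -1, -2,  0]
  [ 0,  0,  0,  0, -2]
A Jordan chain for λ = -2 of length 2:
v_1 = (1, 0, 0, 0, 0)ᵀ
v_2 = (0, 1, 0, 0, 0)ᵀ

Let N = A − (-2)·I. We want v_2 with N^2 v_2 = 0 but N^1 v_2 ≠ 0; then v_{j-1} := N · v_j for j = 2, …, 2.

Pick v_2 = (0, 1, 0, 0, 0)ᵀ.
Then v_1 = N · v_2 = (1, 0, 0, 0, 0)ᵀ.

Sanity check: (A − (-2)·I) v_1 = (0, 0, 0, 0, 0)ᵀ = 0. ✓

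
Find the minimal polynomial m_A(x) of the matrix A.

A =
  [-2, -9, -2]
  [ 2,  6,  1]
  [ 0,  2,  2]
x^3 - 6*x^2 + 12*x - 8

The characteristic polynomial is χ_A(x) = (x - 2)^3, so the eigenvalues are known. The minimal polynomial is
  m_A(x) = Π_λ (x − λ)^{k_λ}
where k_λ is the size of the *largest* Jordan block for λ (equivalently, the smallest k with (A − λI)^k v = 0 for every generalised eigenvector v of λ).

  λ = 2: largest Jordan block has size 3, contributing (x − 2)^3

So m_A(x) = (x - 2)^3 = x^3 - 6*x^2 + 12*x - 8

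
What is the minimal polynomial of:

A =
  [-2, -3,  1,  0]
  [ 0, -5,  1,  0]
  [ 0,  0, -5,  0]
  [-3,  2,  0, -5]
x^4 + 17*x^3 + 105*x^2 + 275*x + 250

The characteristic polynomial is χ_A(x) = (x + 2)*(x + 5)^3, so the eigenvalues are known. The minimal polynomial is
  m_A(x) = Π_λ (x − λ)^{k_λ}
where k_λ is the size of the *largest* Jordan block for λ (equivalently, the smallest k with (A − λI)^k v = 0 for every generalised eigenvector v of λ).

  λ = -5: largest Jordan block has size 3, contributing (x + 5)^3
  λ = -2: largest Jordan block has size 1, contributing (x + 2)

So m_A(x) = (x + 2)*(x + 5)^3 = x^4 + 17*x^3 + 105*x^2 + 275*x + 250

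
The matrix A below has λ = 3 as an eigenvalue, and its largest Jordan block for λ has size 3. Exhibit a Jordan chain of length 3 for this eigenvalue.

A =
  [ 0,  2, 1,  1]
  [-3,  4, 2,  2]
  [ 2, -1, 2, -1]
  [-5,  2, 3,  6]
A Jordan chain for λ = 3 of length 3:
v_1 = (-3, -3, 2, -5)ᵀ
v_2 = (2, 1, -1, 2)ᵀ
v_3 = (0, 1, 0, 0)ᵀ

Let N = A − (3)·I. We want v_3 with N^3 v_3 = 0 but N^2 v_3 ≠ 0; then v_{j-1} := N · v_j for j = 3, …, 2.

Pick v_3 = (0, 1, 0, 0)ᵀ.
Then v_2 = N · v_3 = (2, 1, -1, 2)ᵀ.
Then v_1 = N · v_2 = (-3, -3, 2, -5)ᵀ.

Sanity check: (A − (3)·I) v_1 = (0, 0, 0, 0)ᵀ = 0. ✓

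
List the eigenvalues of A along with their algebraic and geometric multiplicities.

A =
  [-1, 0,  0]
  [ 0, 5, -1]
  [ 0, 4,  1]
λ = -1: alg = 1, geom = 1; λ = 3: alg = 2, geom = 1

Step 1 — factor the characteristic polynomial to read off the algebraic multiplicities:
  χ_A(x) = (x - 3)^2*(x + 1)

Step 2 — compute geometric multiplicities via the rank-nullity identity g(λ) = n − rank(A − λI):
  rank(A − (-1)·I) = 2, so dim ker(A − (-1)·I) = n − 2 = 1
  rank(A − (3)·I) = 2, so dim ker(A − (3)·I) = n − 2 = 1

Summary:
  λ = -1: algebraic multiplicity = 1, geometric multiplicity = 1
  λ = 3: algebraic multiplicity = 2, geometric multiplicity = 1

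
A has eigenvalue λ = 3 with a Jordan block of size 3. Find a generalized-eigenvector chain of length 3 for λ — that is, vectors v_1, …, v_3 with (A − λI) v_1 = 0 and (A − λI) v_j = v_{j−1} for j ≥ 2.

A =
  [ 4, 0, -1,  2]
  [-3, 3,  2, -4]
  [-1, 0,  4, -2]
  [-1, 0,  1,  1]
A Jordan chain for λ = 3 of length 3:
v_1 = (0, -1, 0, 0)ᵀ
v_2 = (1, -3, -1, -1)ᵀ
v_3 = (1, 0, 0, 0)ᵀ

Let N = A − (3)·I. We want v_3 with N^3 v_3 = 0 but N^2 v_3 ≠ 0; then v_{j-1} := N · v_j for j = 3, …, 2.

Pick v_3 = (1, 0, 0, 0)ᵀ.
Then v_2 = N · v_3 = (1, -3, -1, -1)ᵀ.
Then v_1 = N · v_2 = (0, -1, 0, 0)ᵀ.

Sanity check: (A − (3)·I) v_1 = (0, 0, 0, 0)ᵀ = 0. ✓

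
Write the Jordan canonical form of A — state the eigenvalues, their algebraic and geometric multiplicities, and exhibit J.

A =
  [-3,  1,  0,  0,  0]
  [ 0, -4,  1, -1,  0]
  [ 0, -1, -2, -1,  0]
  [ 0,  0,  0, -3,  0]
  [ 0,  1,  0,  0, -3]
J_3(-3) ⊕ J_1(-3) ⊕ J_1(-3)

The characteristic polynomial is
  det(x·I − A) = x^5 + 15*x^4 + 90*x^3 + 270*x^2 + 405*x + 243 = (x + 3)^5

Eigenvalues and multiplicities (the geometric multiplicity of λ is n − rank(A − λI), which equals the number of Jordan blocks for λ):
  λ = -3: algebraic multiplicity = 5, geometric multiplicity = 3

Determining the block sizes for each eigenvalue:
  λ = -3: with am = 5 and gm = 3, the partition is not yet determined (e.g. several partitions of 5 into 3 parts exist). Let N = A − (-3)·I. Computing rank(N^1) = 2, rank(N^2) = 1, rank(N^3) = 0; the number of blocks of size ≥ j is rank(N^{j−1}) − rank(N^j), giving [3, 1, 1]. So we have 1 block(s) of size 3, 2 block(s) of size 1 → block sizes [3, 1, 1]

Assembling the blocks gives a Jordan form
J =
  [-3,  1,  0,  0,  0]
  [ 0, -3,  1,  0,  0]
  [ 0,  0, -3,  0,  0]
  [ 0,  0,  0, -3,  0]
  [ 0,  0,  0,  0, -3]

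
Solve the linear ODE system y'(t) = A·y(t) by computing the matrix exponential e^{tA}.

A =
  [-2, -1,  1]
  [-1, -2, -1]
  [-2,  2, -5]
e^{tA} =
  [t*exp(-3*t) + exp(-3*t), -t*exp(-3*t), t*exp(-3*t)]
  [-t*exp(-3*t), t*exp(-3*t) + exp(-3*t), -t*exp(-3*t)]
  [-2*t*exp(-3*t), 2*t*exp(-3*t), -2*t*exp(-3*t) + exp(-3*t)]

Strategy: write A = P · J · P⁻¹ where J is a Jordan canonical form, so e^{tA} = P · e^{tJ} · P⁻¹, and e^{tJ} can be computed block-by-block.

A has Jordan form
J =
  [-3,  1,  0]
  [ 0, -3,  0]
  [ 0,  0, -3]
(up to reordering of blocks).

Per-block formulas:
  For a 1×1 block at λ = -3: exp(t · [-3]) = [e^(-3t)].
  For a 2×2 Jordan block J_2(-3): exp(t · J_2(-3)) = e^(-3t)·(I + t·N), where N is the 2×2 nilpotent shift.

After assembling e^{tJ} and conjugating by P, we get:

e^{tA} =
  [t*exp(-3*t) + exp(-3*t), -t*exp(-3*t), t*exp(-3*t)]
  [-t*exp(-3*t), t*exp(-3*t) + exp(-3*t), -t*exp(-3*t)]
  [-2*t*exp(-3*t), 2*t*exp(-3*t), -2*t*exp(-3*t) + exp(-3*t)]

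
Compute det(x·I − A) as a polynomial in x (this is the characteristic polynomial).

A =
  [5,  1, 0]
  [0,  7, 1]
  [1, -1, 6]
x^3 - 18*x^2 + 108*x - 216

Expanding det(x·I − A) (e.g. by cofactor expansion or by noting that A is similar to its Jordan form J, which has the same characteristic polynomial as A) gives
  χ_A(x) = x^3 - 18*x^2 + 108*x - 216
which factors as (x - 6)^3. The eigenvalues (with algebraic multiplicities) are λ = 6 with multiplicity 3.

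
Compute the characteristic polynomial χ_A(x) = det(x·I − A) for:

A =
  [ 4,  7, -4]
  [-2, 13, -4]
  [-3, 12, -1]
x^3 - 16*x^2 + 85*x - 150

Expanding det(x·I − A) (e.g. by cofactor expansion or by noting that A is similar to its Jordan form J, which has the same characteristic polynomial as A) gives
  χ_A(x) = x^3 - 16*x^2 + 85*x - 150
which factors as (x - 6)*(x - 5)^2. The eigenvalues (with algebraic multiplicities) are λ = 5 with multiplicity 2, λ = 6 with multiplicity 1.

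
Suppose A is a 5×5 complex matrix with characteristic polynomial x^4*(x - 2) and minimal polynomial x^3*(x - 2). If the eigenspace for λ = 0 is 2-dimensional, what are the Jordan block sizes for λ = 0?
Block sizes for λ = 0: [3, 1]

Step 1 — from the characteristic polynomial, algebraic multiplicity of λ = 0 is 4. From dim ker(A − (0)·I) = 2, there are exactly 2 Jordan blocks for λ = 0.
Step 2 — from the minimal polynomial, the factor (x − 0)^3 tells us the largest block for λ = 0 has size 3.
Step 3 — with total size 4, 2 blocks, and largest block 3, the block sizes (in nonincreasing order) are [3, 1].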